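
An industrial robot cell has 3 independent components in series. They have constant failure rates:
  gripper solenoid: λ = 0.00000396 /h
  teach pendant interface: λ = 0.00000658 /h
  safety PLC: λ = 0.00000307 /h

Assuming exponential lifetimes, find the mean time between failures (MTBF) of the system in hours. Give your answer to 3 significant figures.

Series of exponential components: λ_sys = Σ λ_i
λ_sys = 0.00000396 + 0.00000658 + 0.00000307 = 1.3610e-05 /h
MTBF = 1 / λ_sys = 73500 h

73500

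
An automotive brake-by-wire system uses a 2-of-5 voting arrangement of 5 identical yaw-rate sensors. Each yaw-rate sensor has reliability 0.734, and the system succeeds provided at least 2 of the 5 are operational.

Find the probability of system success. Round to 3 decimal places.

0.980

R = Σ_{i=2}^{5} C(5,i) p^i (1−p)^{5−i} with p = 0.734
C(5,2)·0.734^2·0.266^3 = 0.10140
C(5,3)·0.734^3·0.266^2 = 0.27980
C(5,4)·0.734^4·0.266^1 = 0.38604
C(5,5)·0.734^5·0.266^0 = 0.21305
Sum = 0.980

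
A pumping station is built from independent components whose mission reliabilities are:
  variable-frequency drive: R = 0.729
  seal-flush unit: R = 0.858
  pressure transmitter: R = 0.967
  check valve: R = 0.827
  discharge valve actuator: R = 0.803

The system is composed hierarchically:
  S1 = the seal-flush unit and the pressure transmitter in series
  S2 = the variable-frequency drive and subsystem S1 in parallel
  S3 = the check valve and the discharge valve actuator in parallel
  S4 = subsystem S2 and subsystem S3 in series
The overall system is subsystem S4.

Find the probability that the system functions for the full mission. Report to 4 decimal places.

Series (seal-flush unit and pressure transmitter): 0.858000 × 0.967000 = 0.829686
Parallel (variable-frequency drive and [0.829686]): 1 − (1 − 0.729000)(1 − 0.829686) = 0.953845
Parallel (check valve and discharge valve actuator): 1 − (1 − 0.827000)(1 − 0.803000) = 0.965919
Series ([0.953845] and [0.965919]): 0.953845 × 0.965919 = 0.9213

0.9213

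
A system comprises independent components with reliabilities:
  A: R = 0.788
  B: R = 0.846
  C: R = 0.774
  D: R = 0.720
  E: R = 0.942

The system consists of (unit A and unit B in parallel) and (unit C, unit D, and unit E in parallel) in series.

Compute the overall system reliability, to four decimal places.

0.9638

Parallel (A and B): 1 − (1 − 0.788000)(1 − 0.846000) = 0.967352
Parallel (C, D, and E): 1 − (1 − 0.774000)(1 − 0.720000)(1 − 0.942000) = 0.996330
Series ([0.967352] and [0.996330]): 0.967352 × 0.996330 = 0.9638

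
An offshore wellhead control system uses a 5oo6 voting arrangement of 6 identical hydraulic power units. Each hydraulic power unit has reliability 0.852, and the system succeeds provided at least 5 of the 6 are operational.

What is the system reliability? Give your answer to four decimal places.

R = Σ_{i=5}^{6} C(6,i) p^i (1−p)^{6−i} with p = 0.852
C(6,5)·0.852^5·0.148^1 = 0.398668
C(6,6)·0.852^6·0.148^0 = 0.382505
Sum = 0.7812

0.7812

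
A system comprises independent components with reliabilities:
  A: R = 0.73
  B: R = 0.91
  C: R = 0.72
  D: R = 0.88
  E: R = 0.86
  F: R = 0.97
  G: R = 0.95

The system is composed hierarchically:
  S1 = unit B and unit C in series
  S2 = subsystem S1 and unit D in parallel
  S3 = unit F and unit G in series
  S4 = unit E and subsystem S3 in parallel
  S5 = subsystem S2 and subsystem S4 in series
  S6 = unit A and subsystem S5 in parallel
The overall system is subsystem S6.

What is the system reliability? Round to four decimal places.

0.9860

Series (B and C): 0.910000 × 0.720000 = 0.655200
Parallel ([0.655200] and D): 1 − (1 − 0.655200)(1 − 0.880000) = 0.958624
Series (F and G): 0.970000 × 0.950000 = 0.921500
Parallel (E and [0.921500]): 1 − (1 − 0.860000)(1 − 0.921500) = 0.989010
Series ([0.958624] and [0.989010]): 0.958624 × 0.989010 = 0.948089
Parallel (A and [0.948089]): 1 − (1 − 0.730000)(1 − 0.948089) = 0.9860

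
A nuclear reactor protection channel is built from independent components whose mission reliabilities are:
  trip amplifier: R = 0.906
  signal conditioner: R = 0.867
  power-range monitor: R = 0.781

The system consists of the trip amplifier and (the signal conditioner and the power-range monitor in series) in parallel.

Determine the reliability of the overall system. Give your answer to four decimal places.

0.9696

Series (signal conditioner and power-range monitor): 0.867000 × 0.781000 = 0.677127
Parallel (trip amplifier and [0.677127]): 1 − (1 − 0.906000)(1 − 0.677127) = 0.9696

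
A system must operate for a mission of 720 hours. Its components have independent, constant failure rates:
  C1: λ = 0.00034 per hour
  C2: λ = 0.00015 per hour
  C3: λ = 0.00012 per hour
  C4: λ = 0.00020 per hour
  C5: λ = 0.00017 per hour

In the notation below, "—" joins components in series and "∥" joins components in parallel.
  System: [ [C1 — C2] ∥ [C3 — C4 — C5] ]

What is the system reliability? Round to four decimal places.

R(C1) = exp(−0.00034 × 720) = 0.782861
R(C2) = exp(−0.00015 × 720) = 0.897628
R(C3) = exp(−0.00012 × 720) = 0.917227
R(C4) = exp(−0.00020 × 720) = 0.865888
R(C5) = exp(−0.00017 × 720) = 0.884794
Series (C1 and C2): 0.782861 × 0.897628 = 0.702718
Series (C3, C4, and C5): 0.917227 × 0.865888 × 0.884794 = 0.702717
Parallel ([0.702718] and [0.702717]): 1 − (1 − 0.702718)(1 − 0.702717) = 0.9116

0.9116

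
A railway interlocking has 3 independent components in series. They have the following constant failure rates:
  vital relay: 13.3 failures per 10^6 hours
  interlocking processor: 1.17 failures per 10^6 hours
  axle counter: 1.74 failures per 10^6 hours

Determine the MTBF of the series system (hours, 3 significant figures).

61700

Series of exponential components: λ_sys = Σ λ_i
λ_sys = 0.0000133 + 0.00000117 + 0.00000174 = 1.6210e-05 /h
MTBF = 1 / λ_sys = 61700 h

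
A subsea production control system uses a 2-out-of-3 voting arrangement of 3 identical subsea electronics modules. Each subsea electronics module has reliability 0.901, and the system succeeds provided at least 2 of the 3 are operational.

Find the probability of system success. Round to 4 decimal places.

0.9725

R = Σ_{i=2}^{3} C(3,i) p^i (1−p)^{3−i} with p = 0.901
C(3,2)·0.901^2·0.099^1 = 0.241105
C(3,3)·0.901^3·0.099^0 = 0.731433
Sum = 0.9725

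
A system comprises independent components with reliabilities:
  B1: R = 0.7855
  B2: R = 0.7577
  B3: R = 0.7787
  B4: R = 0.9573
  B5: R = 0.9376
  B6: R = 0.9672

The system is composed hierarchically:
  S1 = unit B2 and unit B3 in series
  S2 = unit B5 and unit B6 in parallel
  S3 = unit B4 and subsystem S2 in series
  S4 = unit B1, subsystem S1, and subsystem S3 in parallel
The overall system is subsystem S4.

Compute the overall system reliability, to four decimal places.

0.9961

Series (B2 and B3): 0.757700 × 0.778700 = 0.590021
Parallel (B5 and B6): 1 − (1 − 0.937600)(1 − 0.967200) = 0.997953
Series (B4 and [0.997953]): 0.957300 × 0.997953 = 0.955340
Parallel (B1, [0.590021], and [0.955340]): 1 − (1 − 0.785500)(1 − 0.590021)(1 − 0.955340) = 0.9961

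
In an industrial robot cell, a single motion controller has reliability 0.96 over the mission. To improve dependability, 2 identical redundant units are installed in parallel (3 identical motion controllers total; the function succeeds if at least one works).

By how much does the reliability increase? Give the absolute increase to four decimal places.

0.0399

R_before = 0.96
R_after = 1 − (1 − 0.96)^3 = 0.9999
ΔR = 0.9999 − 0.96 = 0.0399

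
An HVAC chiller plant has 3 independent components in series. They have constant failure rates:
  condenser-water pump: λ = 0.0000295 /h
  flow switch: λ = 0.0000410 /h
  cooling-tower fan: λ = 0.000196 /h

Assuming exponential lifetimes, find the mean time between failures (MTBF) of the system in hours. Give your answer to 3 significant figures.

Series of exponential components: λ_sys = Σ λ_i
λ_sys = 0.0000295 + 0.0000410 + 0.000196 = 2.6650e-04 /h
MTBF = 1 / λ_sys = 3750 h

3750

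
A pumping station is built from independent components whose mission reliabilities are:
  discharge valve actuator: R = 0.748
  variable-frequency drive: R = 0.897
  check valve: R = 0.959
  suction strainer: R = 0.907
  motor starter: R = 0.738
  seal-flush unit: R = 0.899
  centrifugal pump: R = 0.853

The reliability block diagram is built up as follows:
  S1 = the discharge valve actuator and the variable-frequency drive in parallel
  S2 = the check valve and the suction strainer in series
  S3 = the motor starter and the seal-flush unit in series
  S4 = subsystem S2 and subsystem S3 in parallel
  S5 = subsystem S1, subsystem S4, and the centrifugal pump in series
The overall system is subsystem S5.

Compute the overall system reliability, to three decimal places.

Parallel (discharge valve actuator and variable-frequency drive): 1 − (1 − 0.74800)(1 − 0.89700) = 0.97404
Series (check valve and suction strainer): 0.95900 × 0.90700 = 0.86981
Series (motor starter and seal-flush unit): 0.73800 × 0.89900 = 0.66346
Parallel ([0.86981] and [0.66346]): 1 − (1 − 0.86981)(1 − 0.66346) = 0.95619
Series ([0.97404], [0.95619], and centrifugal pump): 0.97404 × 0.95619 × 0.85300 = 0.794

0.794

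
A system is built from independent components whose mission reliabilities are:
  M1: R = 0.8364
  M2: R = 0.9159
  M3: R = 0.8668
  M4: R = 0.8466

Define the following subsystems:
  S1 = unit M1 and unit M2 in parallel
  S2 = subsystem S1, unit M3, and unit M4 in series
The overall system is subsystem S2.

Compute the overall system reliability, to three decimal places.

Parallel (M1 and M2): 1 − (1 − 0.83640)(1 − 0.91590) = 0.98624
Series ([0.98624], M3, and M4): 0.98624 × 0.86680 × 0.84660 = 0.724

0.724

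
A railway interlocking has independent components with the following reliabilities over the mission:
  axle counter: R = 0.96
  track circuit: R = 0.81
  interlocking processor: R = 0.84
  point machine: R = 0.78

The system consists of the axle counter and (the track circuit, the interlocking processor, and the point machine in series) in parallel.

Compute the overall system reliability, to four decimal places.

0.9812

Series (track circuit, interlocking processor, and point machine): 0.810000 × 0.840000 × 0.780000 = 0.530712
Parallel (axle counter and [0.530712]): 1 − (1 − 0.960000)(1 − 0.530712) = 0.9812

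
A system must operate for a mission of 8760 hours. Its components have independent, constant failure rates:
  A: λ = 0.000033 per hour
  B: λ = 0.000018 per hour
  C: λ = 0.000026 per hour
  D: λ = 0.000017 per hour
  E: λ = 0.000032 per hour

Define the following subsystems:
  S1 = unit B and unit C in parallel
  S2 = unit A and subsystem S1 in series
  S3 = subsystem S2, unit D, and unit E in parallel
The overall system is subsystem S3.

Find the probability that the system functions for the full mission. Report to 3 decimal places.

R(A) = exp(−0.000033 × 8760) = 0.74895
R(B) = exp(−0.000018 × 8760) = 0.85412
R(C) = exp(−0.000026 × 8760) = 0.79632
R(D) = exp(−0.000017 × 8760) = 0.86164
R(E) = exp(−0.000032 × 8760) = 0.75554
Parallel (B and C): 1 − (1 − 0.85412)(1 − 0.79632) = 0.97029
Series (A and [0.97029]): 0.74895 × 0.97029 = 0.72670
Parallel ([0.72670], D, and E): 1 − (1 − 0.72670)(1 − 0.86164)(1 − 0.75554) = 0.991

0.991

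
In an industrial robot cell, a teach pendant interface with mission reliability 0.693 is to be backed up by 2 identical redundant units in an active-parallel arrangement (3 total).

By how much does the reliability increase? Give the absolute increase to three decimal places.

R_before = 0.693
R_after = 1 − (1 − 0.693)^3 = 0.971
ΔR = 0.971 − 0.693 = 0.278

0.278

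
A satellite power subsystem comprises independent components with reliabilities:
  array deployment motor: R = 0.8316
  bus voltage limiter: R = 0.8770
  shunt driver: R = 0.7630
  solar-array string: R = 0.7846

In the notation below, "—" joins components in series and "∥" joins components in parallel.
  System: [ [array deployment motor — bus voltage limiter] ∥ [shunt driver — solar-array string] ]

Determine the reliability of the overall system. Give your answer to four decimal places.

Series (array deployment motor and bus voltage limiter): 0.831600 × 0.877000 = 0.729313
Series (shunt driver and solar-array string): 0.763000 × 0.784600 = 0.598650
Parallel ([0.729313] and [0.598650]): 1 − (1 − 0.729313)(1 − 0.598650) = 0.8914

0.8914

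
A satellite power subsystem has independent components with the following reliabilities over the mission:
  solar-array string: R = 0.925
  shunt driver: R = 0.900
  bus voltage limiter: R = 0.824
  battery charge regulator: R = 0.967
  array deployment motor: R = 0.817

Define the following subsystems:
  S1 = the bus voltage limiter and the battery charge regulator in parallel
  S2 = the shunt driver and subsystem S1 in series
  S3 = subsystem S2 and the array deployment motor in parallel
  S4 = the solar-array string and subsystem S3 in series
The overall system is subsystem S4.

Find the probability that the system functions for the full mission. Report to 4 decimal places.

Parallel (bus voltage limiter and battery charge regulator): 1 − (1 − 0.824000)(1 − 0.967000) = 0.994192
Series (shunt driver and [0.994192]): 0.900000 × 0.994192 = 0.894773
Parallel ([0.894773] and array deployment motor): 1 − (1 − 0.894773)(1 − 0.817000) = 0.980743
Series (solar-array string and [0.980743]): 0.925000 × 0.980743 = 0.9072

0.9072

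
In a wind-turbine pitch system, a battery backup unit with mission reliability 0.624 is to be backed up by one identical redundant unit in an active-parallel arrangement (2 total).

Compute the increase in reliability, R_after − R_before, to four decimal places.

R_before = 0.624
R_after = 1 − (1 − 0.624)^2 = 0.8586
ΔR = 0.8586 − 0.624 = 0.2346

0.2346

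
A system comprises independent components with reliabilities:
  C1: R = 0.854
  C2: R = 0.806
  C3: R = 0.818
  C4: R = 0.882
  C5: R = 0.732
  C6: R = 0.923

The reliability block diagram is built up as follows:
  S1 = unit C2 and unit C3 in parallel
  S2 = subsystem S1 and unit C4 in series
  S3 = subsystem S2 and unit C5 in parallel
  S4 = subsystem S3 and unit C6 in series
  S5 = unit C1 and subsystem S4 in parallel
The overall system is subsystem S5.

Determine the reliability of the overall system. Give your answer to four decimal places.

Parallel (C2 and C3): 1 − (1 − 0.806000)(1 − 0.818000) = 0.964692
Series ([0.964692] and C4): 0.964692 × 0.882000 = 0.850858
Parallel ([0.850858] and C5): 1 − (1 − 0.850858)(1 − 0.732000) = 0.960030
Series ([0.960030] and C6): 0.960030 × 0.923000 = 0.886108
Parallel (C1 and [0.886108]): 1 − (1 − 0.854000)(1 − 0.886108) = 0.9834

0.9834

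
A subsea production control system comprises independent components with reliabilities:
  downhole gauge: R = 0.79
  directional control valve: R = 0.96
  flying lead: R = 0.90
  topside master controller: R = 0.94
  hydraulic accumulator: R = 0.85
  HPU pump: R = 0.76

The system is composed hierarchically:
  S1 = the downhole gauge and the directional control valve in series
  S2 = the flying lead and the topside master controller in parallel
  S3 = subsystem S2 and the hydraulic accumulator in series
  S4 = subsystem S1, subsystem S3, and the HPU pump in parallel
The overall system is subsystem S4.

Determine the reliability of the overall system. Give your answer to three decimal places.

Series (downhole gauge and directional control valve): 0.79000 × 0.96000 = 0.75840
Parallel (flying lead and topside master controller): 1 − (1 − 0.90000)(1 − 0.94000) = 0.99400
Series ([0.99400] and hydraulic accumulator): 0.99400 × 0.85000 = 0.84490
Parallel ([0.75840], [0.84490], and HPU pump): 1 − (1 − 0.75840)(1 − 0.84490)(1 − 0.76000) = 0.991

0.991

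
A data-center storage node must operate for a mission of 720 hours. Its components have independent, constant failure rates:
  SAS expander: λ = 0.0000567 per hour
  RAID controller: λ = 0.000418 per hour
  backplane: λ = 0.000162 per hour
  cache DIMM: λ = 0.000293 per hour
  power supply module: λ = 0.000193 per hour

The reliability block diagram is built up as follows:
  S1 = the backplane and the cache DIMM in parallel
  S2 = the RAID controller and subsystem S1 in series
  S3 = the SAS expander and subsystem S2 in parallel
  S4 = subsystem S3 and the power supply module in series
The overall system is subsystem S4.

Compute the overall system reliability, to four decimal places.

0.8607

R(SAS expander) = exp(−0.0000567 × 720) = 0.959998
R(RAID controller) = exp(−0.000418 × 720) = 0.740107
R(backplane) = exp(−0.000162 × 720) = 0.889906
R(cache DIMM) = exp(−0.000293 × 720) = 0.809806
R(power supply module) = exp(−0.000193 × 720) = 0.870263
Parallel (backplane and cache DIMM): 1 − (1 − 0.889906)(1 − 0.809806) = 0.979061
Series (RAID controller and [0.979061]): 0.740107 × 0.979061 = 0.724610
Parallel (SAS expander and [0.724610]): 1 − (1 − 0.959998)(1 − 0.724610) = 0.988984
Series ([0.988984] and power supply module): 0.988984 × 0.870263 = 0.8607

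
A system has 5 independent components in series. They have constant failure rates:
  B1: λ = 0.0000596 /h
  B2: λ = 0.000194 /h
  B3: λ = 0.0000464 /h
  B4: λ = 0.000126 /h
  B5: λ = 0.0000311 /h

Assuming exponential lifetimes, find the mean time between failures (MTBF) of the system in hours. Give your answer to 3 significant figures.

Series of exponential components: λ_sys = Σ λ_i
λ_sys = 0.0000596 + 0.000194 + 0.0000464 + 0.000126 + 0.0000311 = 4.5710e-04 /h
MTBF = 1 / λ_sys = 2190 h

2190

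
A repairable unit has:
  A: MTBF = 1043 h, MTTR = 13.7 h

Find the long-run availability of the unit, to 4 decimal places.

0.9870

A(A) = MTBF/(MTBF+MTTR) = 1043/(1043+13.7) = 0.9870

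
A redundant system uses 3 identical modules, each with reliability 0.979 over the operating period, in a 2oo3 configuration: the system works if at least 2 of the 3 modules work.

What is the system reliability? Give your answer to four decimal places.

R = Σ_{i=2}^{3} C(3,i) p^i (1−p)^{3−i} with p = 0.979
C(3,2)·0.979^2·0.021^1 = 0.060382
C(3,3)·0.979^3·0.021^0 = 0.938314
Sum = 0.9987

0.9987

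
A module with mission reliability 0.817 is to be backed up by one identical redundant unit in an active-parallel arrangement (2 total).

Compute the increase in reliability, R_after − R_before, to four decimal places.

0.1495

R_before = 0.817
R_after = 1 − (1 − 0.817)^2 = 0.9665
ΔR = 0.9665 − 0.817 = 0.1495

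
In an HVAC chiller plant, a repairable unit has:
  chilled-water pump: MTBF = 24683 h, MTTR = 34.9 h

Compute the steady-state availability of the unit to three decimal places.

A(chilled-water pump) = MTBF/(MTBF+MTTR) = 24683/(24683+34.9) = 0.999

0.999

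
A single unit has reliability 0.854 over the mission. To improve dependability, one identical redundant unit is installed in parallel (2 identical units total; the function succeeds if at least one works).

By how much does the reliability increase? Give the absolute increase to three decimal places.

0.125

R_before = 0.854
R_after = 1 − (1 − 0.854)^2 = 0.979
ΔR = 0.979 − 0.854 = 0.125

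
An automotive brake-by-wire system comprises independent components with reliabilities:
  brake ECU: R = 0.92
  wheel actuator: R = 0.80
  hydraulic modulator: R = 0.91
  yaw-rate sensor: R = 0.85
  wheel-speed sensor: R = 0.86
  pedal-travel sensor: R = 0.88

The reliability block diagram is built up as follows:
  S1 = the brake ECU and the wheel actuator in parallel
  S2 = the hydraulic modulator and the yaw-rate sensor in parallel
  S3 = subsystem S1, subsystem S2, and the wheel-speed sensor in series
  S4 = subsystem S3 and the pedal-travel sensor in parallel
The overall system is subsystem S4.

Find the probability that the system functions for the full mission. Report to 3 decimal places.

Parallel (brake ECU and wheel actuator): 1 − (1 − 0.92000)(1 − 0.80000) = 0.98400
Parallel (hydraulic modulator and yaw-rate sensor): 1 − (1 − 0.91000)(1 − 0.85000) = 0.98650
Series ([0.98400], [0.98650], and wheel-speed sensor): 0.98400 × 0.98650 × 0.86000 = 0.83482
Parallel ([0.83482] and pedal-travel sensor): 1 − (1 − 0.83482)(1 − 0.88000) = 0.980

0.980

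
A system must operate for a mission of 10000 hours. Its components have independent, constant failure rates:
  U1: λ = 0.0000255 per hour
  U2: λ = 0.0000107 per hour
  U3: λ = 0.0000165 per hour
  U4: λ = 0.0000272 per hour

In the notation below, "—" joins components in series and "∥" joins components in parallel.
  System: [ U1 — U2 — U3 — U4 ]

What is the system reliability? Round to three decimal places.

R(U1) = exp(−0.0000255 × 10000) = 0.77492
R(U2) = exp(−0.0000107 × 10000) = 0.89853
R(U3) = exp(−0.0000165 × 10000) = 0.84789
R(U4) = exp(−0.0000272 × 10000) = 0.76185
Series (U1, U2, U3, and U4): 0.77492 × 0.89853 × 0.84789 × 0.76185 = 0.450

0.450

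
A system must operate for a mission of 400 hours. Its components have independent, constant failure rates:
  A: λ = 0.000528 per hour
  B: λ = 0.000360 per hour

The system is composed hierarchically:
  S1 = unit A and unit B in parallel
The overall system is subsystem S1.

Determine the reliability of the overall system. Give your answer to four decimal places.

R(A) = exp(−0.000528 × 400) = 0.809612
R(B) = exp(−0.000360 × 400) = 0.865888
Parallel (A and B): 1 − (1 − 0.809612)(1 − 0.865888) = 0.9745

0.9745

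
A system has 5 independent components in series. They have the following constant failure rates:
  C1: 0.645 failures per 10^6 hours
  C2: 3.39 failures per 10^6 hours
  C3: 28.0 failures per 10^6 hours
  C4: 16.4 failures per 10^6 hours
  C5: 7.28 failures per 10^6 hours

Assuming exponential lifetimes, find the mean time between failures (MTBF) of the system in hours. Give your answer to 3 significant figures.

Series of exponential components: λ_sys = Σ λ_i
λ_sys = 0.000000645 + 0.00000339 + 0.0000280 + 0.0000164 + 0.00000728 = 5.5715e-05 /h
MTBF = 1 / λ_sys = 17900 h

17900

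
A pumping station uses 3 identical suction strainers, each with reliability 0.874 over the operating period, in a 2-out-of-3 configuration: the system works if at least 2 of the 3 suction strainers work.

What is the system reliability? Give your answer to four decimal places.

R = Σ_{i=2}^{3} C(3,i) p^i (1−p)^{3−i} with p = 0.874
C(3,2)·0.874^2·0.126^1 = 0.288745
C(3,3)·0.874^3·0.126^0 = 0.667628
Sum = 0.9564

0.9564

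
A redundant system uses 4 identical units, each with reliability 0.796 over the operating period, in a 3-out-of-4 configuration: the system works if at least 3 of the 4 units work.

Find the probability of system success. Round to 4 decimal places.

R = Σ_{i=3}^{4} C(4,i) p^i (1−p)^{4−i} with p = 0.796
C(4,3)·0.796^3·0.204^1 = 0.411556
C(4,4)·0.796^4·0.204^0 = 0.401469
Sum = 0.8130

0.8130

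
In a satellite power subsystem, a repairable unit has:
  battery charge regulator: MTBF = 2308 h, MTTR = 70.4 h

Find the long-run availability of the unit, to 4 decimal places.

0.9704

A(battery charge regulator) = MTBF/(MTBF+MTTR) = 2308/(2308+70.4) = 0.9704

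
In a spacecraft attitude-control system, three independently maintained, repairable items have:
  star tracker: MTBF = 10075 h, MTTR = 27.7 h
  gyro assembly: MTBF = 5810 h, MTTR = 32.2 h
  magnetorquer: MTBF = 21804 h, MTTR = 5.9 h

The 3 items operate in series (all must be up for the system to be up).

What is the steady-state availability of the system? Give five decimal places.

0.99149

A(star tracker) = MTBF/(MTBF+MTTR) = 10075/(10075+27.7) = 0.997258
A(gyro assembly) = MTBF/(MTBF+MTTR) = 5810/(5810+32.2) = 0.994488
A(magnetorquer) = MTBF/(MTBF+MTTR) = 21804/(21804+5.9) = 0.999729
Series availability: 0.997258 × 0.994488 × 0.999729 = 0.99149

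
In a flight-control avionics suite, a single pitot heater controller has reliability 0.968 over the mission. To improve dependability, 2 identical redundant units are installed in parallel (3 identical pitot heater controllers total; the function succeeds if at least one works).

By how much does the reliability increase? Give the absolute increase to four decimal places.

0.0320

R_before = 0.968
R_after = 1 − (1 − 0.968)^3 = 1.0000
ΔR = 1.0000 − 0.968 = 0.0320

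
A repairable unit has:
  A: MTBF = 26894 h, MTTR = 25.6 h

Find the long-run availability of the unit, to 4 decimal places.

0.9990

A(A) = MTBF/(MTBF+MTTR) = 26894/(26894+25.6) = 0.9990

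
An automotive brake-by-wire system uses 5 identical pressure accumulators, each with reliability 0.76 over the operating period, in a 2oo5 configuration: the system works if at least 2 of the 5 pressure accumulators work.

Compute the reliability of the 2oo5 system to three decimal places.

0.987

R = Σ_{i=2}^{5} C(5,i) p^i (1−p)^{5−i} with p = 0.76
C(5,2)·0.76^2·0.24^3 = 0.07985
C(5,3)·0.76^3·0.24^2 = 0.25285
C(5,4)·0.76^4·0.24^1 = 0.40035
C(5,5)·0.76^5·0.24^0 = 0.25355
Sum = 0.987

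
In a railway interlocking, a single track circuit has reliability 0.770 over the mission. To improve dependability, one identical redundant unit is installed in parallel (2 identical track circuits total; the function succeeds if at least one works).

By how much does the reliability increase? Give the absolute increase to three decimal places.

0.177

R_before = 0.770
R_after = 1 − (1 − 0.770)^2 = 0.947
ΔR = 0.947 − 0.770 = 0.177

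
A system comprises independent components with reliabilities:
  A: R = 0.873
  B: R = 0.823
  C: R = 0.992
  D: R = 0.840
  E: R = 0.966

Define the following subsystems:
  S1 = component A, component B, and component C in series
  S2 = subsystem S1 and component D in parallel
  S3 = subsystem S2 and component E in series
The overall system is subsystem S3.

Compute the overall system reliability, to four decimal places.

Series (A, B, and C): 0.873000 × 0.823000 × 0.992000 = 0.712731
Parallel ([0.712731] and D): 1 − (1 − 0.712731)(1 − 0.840000) = 0.954037
Series ([0.954037] and E): 0.954037 × 0.966000 = 0.9216

0.9216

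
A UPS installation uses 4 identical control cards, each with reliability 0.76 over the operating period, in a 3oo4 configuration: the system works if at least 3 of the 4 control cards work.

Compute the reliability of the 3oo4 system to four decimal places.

0.7550

R = Σ_{i=3}^{4} C(4,i) p^i (1−p)^{4−i} with p = 0.76
C(4,3)·0.76^3·0.24^1 = 0.421417
C(4,4)·0.76^4·0.24^0 = 0.333622
Sum = 0.7550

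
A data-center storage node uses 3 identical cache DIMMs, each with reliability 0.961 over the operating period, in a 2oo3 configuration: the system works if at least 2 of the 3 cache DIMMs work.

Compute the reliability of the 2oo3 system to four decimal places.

0.9956

R = Σ_{i=2}^{3} C(3,i) p^i (1−p)^{3−i} with p = 0.961
C(3,2)·0.961^2·0.039^1 = 0.108052
C(3,3)·0.961^3·0.039^0 = 0.887504
Sum = 0.9956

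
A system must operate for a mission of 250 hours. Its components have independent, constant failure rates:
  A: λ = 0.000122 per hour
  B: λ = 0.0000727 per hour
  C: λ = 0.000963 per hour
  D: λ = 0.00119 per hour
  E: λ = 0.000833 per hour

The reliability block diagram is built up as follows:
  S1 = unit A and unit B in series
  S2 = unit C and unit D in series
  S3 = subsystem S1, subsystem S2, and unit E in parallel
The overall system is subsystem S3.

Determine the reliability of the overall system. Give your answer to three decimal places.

0.996

R(A) = exp(−0.000122 × 250) = 0.96996
R(B) = exp(−0.0000727 × 250) = 0.98199
R(C) = exp(−0.000963 × 250) = 0.78604
R(D) = exp(−0.00119 × 250) = 0.74267
R(E) = exp(−0.000833 × 250) = 0.81200
Series (A and B): 0.96996 × 0.98199 = 0.95249
Series (C and D): 0.78604 × 0.74267 = 0.58377
Parallel ([0.95249], [0.58377], and E): 1 − (1 − 0.95249)(1 − 0.58377)(1 − 0.81200) = 0.996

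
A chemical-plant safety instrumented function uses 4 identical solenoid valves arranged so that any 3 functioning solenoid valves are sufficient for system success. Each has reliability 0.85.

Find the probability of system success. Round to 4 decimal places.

0.8905

R = Σ_{i=3}^{4} C(4,i) p^i (1−p)^{4−i} with p = 0.85
C(4,3)·0.85^3·0.15^1 = 0.368475
C(4,4)·0.85^4·0.15^0 = 0.522006
Sum = 0.8905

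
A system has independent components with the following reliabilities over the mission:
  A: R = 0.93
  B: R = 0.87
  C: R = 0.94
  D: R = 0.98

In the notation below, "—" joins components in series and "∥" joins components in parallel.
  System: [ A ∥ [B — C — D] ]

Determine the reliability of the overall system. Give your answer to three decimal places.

Series (B, C, and D): 0.87000 × 0.94000 × 0.98000 = 0.80144
Parallel (A and [0.80144]): 1 − (1 − 0.93000)(1 − 0.80144) = 0.986

0.986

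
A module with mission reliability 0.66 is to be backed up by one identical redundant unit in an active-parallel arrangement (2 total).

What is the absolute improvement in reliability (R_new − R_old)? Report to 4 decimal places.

0.2244

R_before = 0.66
R_after = 1 − (1 − 0.66)^2 = 0.8844
ΔR = 0.8844 − 0.66 = 0.2244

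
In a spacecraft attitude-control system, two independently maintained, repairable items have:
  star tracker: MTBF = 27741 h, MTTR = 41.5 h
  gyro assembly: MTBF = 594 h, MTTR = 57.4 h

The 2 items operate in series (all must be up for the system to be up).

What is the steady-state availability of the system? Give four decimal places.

0.9105

A(star tracker) = MTBF/(MTBF+MTTR) = 27741/(27741+41.5) = 0.998506
A(gyro assembly) = MTBF/(MTBF+MTTR) = 594/(594+57.4) = 0.911882
Series availability: 0.998506 × 0.911882 = 0.9105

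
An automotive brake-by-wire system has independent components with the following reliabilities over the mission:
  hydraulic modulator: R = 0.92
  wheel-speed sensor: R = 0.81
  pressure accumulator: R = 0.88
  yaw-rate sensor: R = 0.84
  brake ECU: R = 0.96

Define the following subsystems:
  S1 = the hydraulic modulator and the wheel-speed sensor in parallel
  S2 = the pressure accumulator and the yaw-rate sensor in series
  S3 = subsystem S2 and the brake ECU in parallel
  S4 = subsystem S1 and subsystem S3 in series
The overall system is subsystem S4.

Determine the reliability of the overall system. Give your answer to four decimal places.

0.9745

Parallel (hydraulic modulator and wheel-speed sensor): 1 − (1 − 0.920000)(1 − 0.810000) = 0.984800
Series (pressure accumulator and yaw-rate sensor): 0.880000 × 0.840000 = 0.739200
Parallel ([0.739200] and brake ECU): 1 − (1 − 0.739200)(1 − 0.960000) = 0.989568
Series ([0.984800] and [0.989568]): 0.984800 × 0.989568 = 0.9745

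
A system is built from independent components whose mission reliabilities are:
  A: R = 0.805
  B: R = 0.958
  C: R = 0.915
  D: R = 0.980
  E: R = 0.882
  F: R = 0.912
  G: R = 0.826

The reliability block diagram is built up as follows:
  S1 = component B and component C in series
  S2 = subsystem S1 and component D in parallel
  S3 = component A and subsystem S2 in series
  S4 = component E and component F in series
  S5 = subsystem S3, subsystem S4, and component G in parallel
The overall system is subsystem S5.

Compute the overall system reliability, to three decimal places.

Series (B and C): 0.95800 × 0.91500 = 0.87657
Parallel ([0.87657] and D): 1 − (1 − 0.87657)(1 − 0.98000) = 0.99753
Series (A and [0.99753]): 0.80500 × 0.99753 = 0.80301
Series (E and F): 0.88200 × 0.91200 = 0.80438
Parallel ([0.80301], [0.80438], and G): 1 − (1 − 0.80301)(1 − 0.80438)(1 − 0.82600) = 0.993

0.993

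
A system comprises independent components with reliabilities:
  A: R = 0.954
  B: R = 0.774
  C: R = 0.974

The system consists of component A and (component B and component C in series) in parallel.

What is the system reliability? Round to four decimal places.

0.9887

Series (B and C): 0.774000 × 0.974000 = 0.753876
Parallel (A and [0.753876]): 1 − (1 − 0.954000)(1 − 0.753876) = 0.9887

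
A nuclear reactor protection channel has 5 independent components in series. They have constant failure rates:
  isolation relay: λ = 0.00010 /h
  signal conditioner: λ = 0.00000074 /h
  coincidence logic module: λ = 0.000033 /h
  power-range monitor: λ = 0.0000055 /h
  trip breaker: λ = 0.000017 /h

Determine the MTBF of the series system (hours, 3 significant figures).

6400

Series of exponential components: λ_sys = Σ λ_i
λ_sys = 0.00010 + 0.00000074 + 0.000033 + 0.0000055 + 0.000017 = 1.5624e-04 /h
MTBF = 1 / λ_sys = 6400 h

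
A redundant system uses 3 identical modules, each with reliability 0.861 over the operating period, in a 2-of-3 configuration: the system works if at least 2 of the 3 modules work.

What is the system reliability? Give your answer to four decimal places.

R = Σ_{i=2}^{3} C(3,i) p^i (1−p)^{3−i} with p = 0.861
C(3,2)·0.861^2·0.139^1 = 0.309131
C(3,3)·0.861^3·0.139^0 = 0.638277
Sum = 0.9474

0.9474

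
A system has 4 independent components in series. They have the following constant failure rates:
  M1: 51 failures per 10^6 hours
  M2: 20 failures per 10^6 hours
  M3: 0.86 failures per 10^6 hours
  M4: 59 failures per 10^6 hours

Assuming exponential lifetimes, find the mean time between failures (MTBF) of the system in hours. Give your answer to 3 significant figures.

Series of exponential components: λ_sys = Σ λ_i
λ_sys = 0.000051 + 0.000020 + 0.00000086 + 0.000059 = 1.3086e-04 /h
MTBF = 1 / λ_sys = 7640 h

7640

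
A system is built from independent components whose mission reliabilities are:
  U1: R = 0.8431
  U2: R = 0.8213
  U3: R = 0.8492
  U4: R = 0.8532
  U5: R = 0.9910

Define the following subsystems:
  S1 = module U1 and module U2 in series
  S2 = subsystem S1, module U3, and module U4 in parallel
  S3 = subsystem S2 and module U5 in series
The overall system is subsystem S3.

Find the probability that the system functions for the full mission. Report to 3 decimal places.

Series (U1 and U2): 0.84310 × 0.82130 = 0.69244
Parallel ([0.69244], U3, and U4): 1 − (1 − 0.69244)(1 − 0.84920)(1 − 0.85320) = 0.99319
Series ([0.99319] and U5): 0.99319 × 0.99100 = 0.984

0.984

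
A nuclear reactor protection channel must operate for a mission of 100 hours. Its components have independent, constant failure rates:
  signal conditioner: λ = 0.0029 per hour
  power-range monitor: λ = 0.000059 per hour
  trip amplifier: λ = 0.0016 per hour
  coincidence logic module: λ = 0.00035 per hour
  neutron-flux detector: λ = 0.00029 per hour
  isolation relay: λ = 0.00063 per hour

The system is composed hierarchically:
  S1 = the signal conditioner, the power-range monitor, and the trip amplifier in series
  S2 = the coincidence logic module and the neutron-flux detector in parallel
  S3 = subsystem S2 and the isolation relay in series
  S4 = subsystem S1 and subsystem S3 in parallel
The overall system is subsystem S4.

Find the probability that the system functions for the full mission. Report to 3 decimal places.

0.977

R(signal conditioner) = exp(−0.0029 × 100) = 0.74826
R(power-range monitor) = exp(−0.000059 × 100) = 0.99412
R(trip amplifier) = exp(−0.0016 × 100) = 0.85214
R(coincidence logic module) = exp(−0.00035 × 100) = 0.96561
R(neutron-flux detector) = exp(−0.00029 × 100) = 0.97142
R(isolation relay) = exp(−0.00063 × 100) = 0.93894
Series (signal conditioner, power-range monitor, and trip amplifier): 0.74826 × 0.99412 × 0.85214 = 0.63387
Parallel (coincidence logic module and neutron-flux detector): 1 − (1 − 0.96561)(1 − 0.97142) = 0.99902
Series ([0.99902] and isolation relay): 0.99902 × 0.93894 = 0.93802
Parallel ([0.63387] and [0.93802]): 1 − (1 − 0.63387)(1 − 0.93802) = 0.977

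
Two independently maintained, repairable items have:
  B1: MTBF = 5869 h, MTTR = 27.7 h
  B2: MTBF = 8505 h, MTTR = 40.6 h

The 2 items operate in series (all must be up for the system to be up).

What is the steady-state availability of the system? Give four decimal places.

A(B1) = MTBF/(MTBF+MTTR) = 5869/(5869+27.7) = 0.995302
A(B2) = MTBF/(MTBF+MTTR) = 8505/(8505+40.6) = 0.995249
Series availability: 0.995302 × 0.995249 = 0.9906

0.9906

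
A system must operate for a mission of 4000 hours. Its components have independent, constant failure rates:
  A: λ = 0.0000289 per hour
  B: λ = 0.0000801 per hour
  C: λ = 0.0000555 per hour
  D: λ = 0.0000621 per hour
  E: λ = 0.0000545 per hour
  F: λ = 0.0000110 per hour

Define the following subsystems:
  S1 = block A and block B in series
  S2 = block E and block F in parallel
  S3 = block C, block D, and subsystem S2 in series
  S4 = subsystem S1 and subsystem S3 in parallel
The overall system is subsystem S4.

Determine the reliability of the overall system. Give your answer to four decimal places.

0.8655

R(A) = exp(−0.0000289 × 4000) = 0.890831
R(B) = exp(−0.0000801 × 4000) = 0.725859
R(C) = exp(−0.0000555 × 4000) = 0.800915
R(D) = exp(−0.0000621 × 4000) = 0.780048
R(E) = exp(−0.0000545 × 4000) = 0.804125
R(F) = exp(−0.0000110 × 4000) = 0.956954
Series (A and B): 0.890831 × 0.725859 = 0.646618
Parallel (E and F): 1 − (1 − 0.804125)(1 − 0.956954) = 0.991568
Series (C, D, and [0.991568]): 0.800915 × 0.780048 × 0.991568 = 0.619484
Parallel ([0.646618] and [0.619484]): 1 − (1 − 0.646618)(1 − 0.619484) = 0.8655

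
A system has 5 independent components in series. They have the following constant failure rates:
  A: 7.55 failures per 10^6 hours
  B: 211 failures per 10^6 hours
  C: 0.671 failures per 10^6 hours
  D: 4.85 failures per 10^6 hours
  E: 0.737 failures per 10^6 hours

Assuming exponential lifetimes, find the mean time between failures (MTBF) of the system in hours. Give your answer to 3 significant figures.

Series of exponential components: λ_sys = Σ λ_i
λ_sys = 0.00000755 + 0.000211 + 0.000000671 + 0.00000485 + 0.000000737 = 2.2481e-04 /h
MTBF = 1 / λ_sys = 4450 h

4450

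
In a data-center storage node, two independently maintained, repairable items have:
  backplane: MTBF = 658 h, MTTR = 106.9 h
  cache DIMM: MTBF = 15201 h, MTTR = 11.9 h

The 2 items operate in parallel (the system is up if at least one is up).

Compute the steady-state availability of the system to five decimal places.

0.99989

A(backplane) = MTBF/(MTBF+MTTR) = 658/(658+106.9) = 0.860243
A(cache DIMM) = MTBF/(MTBF+MTTR) = 15201/(15201+11.9) = 0.999218
Parallel availability: 1 − (1 − 0.860243)(1 − 0.999218) = 0.99989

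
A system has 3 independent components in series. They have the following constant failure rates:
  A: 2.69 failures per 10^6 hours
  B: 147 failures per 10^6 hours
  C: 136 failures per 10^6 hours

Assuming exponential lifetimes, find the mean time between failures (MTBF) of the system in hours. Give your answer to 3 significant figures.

3500

Series of exponential components: λ_sys = Σ λ_i
λ_sys = 0.00000269 + 0.000147 + 0.000136 = 2.8569e-04 /h
MTBF = 1 / λ_sys = 3500 h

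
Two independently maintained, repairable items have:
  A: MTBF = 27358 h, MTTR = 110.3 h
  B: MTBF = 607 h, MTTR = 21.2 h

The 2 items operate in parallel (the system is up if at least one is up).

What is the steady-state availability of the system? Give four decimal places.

A(A) = MTBF/(MTBF+MTTR) = 27358/(27358+110.3) = 0.995984
A(B) = MTBF/(MTBF+MTTR) = 607/(607+21.2) = 0.966253
Parallel availability: 1 − (1 − 0.995984)(1 − 0.966253) = 0.9999

0.9999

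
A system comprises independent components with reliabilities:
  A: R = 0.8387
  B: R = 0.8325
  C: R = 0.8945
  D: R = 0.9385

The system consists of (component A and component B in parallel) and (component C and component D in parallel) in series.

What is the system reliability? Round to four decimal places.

0.9667

Parallel (A and B): 1 − (1 − 0.838700)(1 − 0.832500) = 0.972982
Parallel (C and D): 1 − (1 − 0.894500)(1 − 0.938500) = 0.993512
Series ([0.972982] and [0.993512]): 0.972982 × 0.993512 = 0.9667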